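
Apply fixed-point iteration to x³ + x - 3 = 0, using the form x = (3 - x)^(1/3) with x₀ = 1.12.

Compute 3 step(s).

Equation: x³ + x - 3 = 0
Fixed-point form: x = (3 - x)^(1/3)
x₀ = 1.12

x_1 = g(1.120000) = 1.234201
x_2 = g(1.234201) = 1.208687
x_3 = g(1.208687) = 1.214480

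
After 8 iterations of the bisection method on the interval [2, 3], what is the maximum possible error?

Bisection error bound: |error| ≤ (b-a)/2^n
|error| ≤ (3 - 2)/2^8 = 1/2^8
|error| ≤ 0.0039062500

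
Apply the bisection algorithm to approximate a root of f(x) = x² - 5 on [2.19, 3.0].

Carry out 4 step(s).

f(x) = x² - 5
Initial interval: [2.19, 3.0]

Iteration 1:
  c_1 = (2.190000 + 3.000000)/2 = 2.595000
  f(c_1) = f(2.595000) = 1.734025
  f(a) × f(c) < 0, new interval: [2.190000, 2.595000]
Iteration 2:
  c_2 = (2.190000 + 2.595000)/2 = 2.392500
  f(c_2) = f(2.392500) = 0.724056
  f(a) × f(c) < 0, new interval: [2.190000, 2.392500]
Iteration 3:
  c_3 = (2.190000 + 2.392500)/2 = 2.291250
  f(c_3) = f(2.291250) = 0.249827
  f(a) × f(c) < 0, new interval: [2.190000, 2.291250]
Iteration 4:
  c_4 = (2.190000 + 2.291250)/2 = 2.240625
  f(c_4) = f(2.240625) = 0.020400
  f(a) × f(c) < 0, new interval: [2.190000, 2.240625]

After 4 iteration(s), the approximation is c_4 = 2.240625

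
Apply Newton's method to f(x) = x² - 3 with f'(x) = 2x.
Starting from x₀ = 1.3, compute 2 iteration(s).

f(x) = x² - 3
f'(x) = 2x
x₀ = 1.3

Newton-Raphson formula: x_{n+1} = x_n - f(x_n)/f'(x_n)

Iteration 1:
  f(1.300000) = -1.310000
  f'(1.300000) = 2.600000
  x_1 = 1.300000 - (-1.310000)/2.600000 = 1.803846
Iteration 2:
  f(1.803846) = 0.253861
  f'(1.803846) = 3.607692
  x_2 = 1.803846 - 0.253861/3.607692 = 1.733480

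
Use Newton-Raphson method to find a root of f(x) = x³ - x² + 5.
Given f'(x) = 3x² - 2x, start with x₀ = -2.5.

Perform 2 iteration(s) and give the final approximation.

f(x) = x³ - x² + 5
f'(x) = 3x² - 2x
x₀ = -2.5

Newton-Raphson formula: x_{n+1} = x_n - f(x_n)/f'(x_n)

Iteration 1:
  f(-2.500000) = -16.875000
  f'(-2.500000) = 23.750000
  x_1 = -2.500000 - (-16.875000)/23.750000 = -1.789474
Iteration 2:
  f(-1.789474) = -3.932497
  f'(-1.789474) = 13.185596
  x_2 = -1.789474 - (-3.932497)/13.185596 = -1.491232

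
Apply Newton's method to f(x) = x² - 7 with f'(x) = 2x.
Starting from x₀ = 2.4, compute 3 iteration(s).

f(x) = x² - 7
f'(x) = 2x
x₀ = 2.4

Newton-Raphson formula: x_{n+1} = x_n - f(x_n)/f'(x_n)

Iteration 1:
  f(2.400000) = -1.240000
  f'(2.400000) = 4.800000
  x_1 = 2.400000 - (-1.240000)/4.800000 = 2.658333
Iteration 2:
  f(2.658333) = 0.066736
  f'(2.658333) = 5.316667
  x_2 = 2.658333 - 0.066736/5.316667 = 2.645781
Iteration 3:
  f(2.645781) = 0.000158
  f'(2.645781) = 5.291562
  x_3 = 2.645781 - 0.000158/5.291562 = 2.645751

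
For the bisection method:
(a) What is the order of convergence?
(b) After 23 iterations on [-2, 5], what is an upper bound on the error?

(a) Bisection has linear (order 1) convergence; the error is halved each step.

(b) Error bound = (b-a)/2^n = (5 - (-2))/2^{23}
    = 7/2^{23}

(a) 1 (linear); (b) error ≤ 8.34e-07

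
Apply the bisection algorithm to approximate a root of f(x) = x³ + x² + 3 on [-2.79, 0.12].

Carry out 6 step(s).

f(x) = x³ + x² + 3
Initial interval: [-2.79, 0.12]

Iteration 1:
  c_1 = (-2.790000 + 0.120000)/2 = -1.335000
  f(c_1) = f(-1.335000) = 2.402955
  f(a) × f(c) < 0, new interval: [-2.790000, -1.335000]
Iteration 2:
  c_2 = (-2.790000 + (-1.335000))/2 = -2.062500
  f(c_2) = f(-2.062500) = -1.519775
  f(a) × f(c) ≥ 0, new interval: [-2.062500, -1.335000]
Iteration 3:
  c_3 = (-2.062500 + (-1.335000))/2 = -1.698750
  f(c_3) = f(-1.698750) = 0.983581
  f(a) × f(c) < 0, new interval: [-2.062500, -1.698750]
Iteration 4:
  c_4 = (-2.062500 + (-1.698750))/2 = -1.880625
  f(c_4) = f(-1.880625) = -0.114551
  f(a) × f(c) ≥ 0, new interval: [-1.880625, -1.698750]
Iteration 5:
  c_5 = (-1.880625 + (-1.698750))/2 = -1.789687
  f(c_5) = f(-1.789687) = 0.470646
  f(a) × f(c) < 0, new interval: [-1.880625, -1.789687]
Iteration 6:
  c_6 = (-1.880625 + (-1.789687))/2 = -1.835156
  f(c_6) = f(-1.835156) = 0.187362
  f(a) × f(c) < 0, new interval: [-1.880625, -1.835156]

After 6 iteration(s), the approximation is c_6 = -1.835156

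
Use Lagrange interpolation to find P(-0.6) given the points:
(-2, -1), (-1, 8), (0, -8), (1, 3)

Lagrange interpolation formula:
P(x) = Σ yᵢ × Lᵢ(x)
where Lᵢ(x) = Π_{j≠i} (x - xⱼ)/(xᵢ - xⱼ)

L_0(-0.6) = (-0.6 - (-1))/(-2 - (-1)) × (-0.6 - 0)/(-2 - 0) × (-0.6 - 1)/(-2 - 1) = -0.064000
L_1(-0.6) = (-0.6 - (-2))/(-1 - (-2)) × (-0.6 - 0)/(-1 - 0) × (-0.6 - 1)/(-1 - 1) = 0.672000
L_2(-0.6) = (-0.6 - (-2))/(0 - (-2)) × (-0.6 - (-1))/(0 - (-1)) × (-0.6 - 1)/(0 - 1) = 0.448000
L_3(-0.6) = (-0.6 - (-2))/(1 - (-2)) × (-0.6 - (-1))/(1 - (-1)) × (-0.6 - 0)/(1 - 0) = -0.056000

P(-0.6) = (-1)×L_0(-0.6) + 8×L_1(-0.6) + (-8)×L_2(-0.6) + 3×L_3(-0.6)
P(-0.6) = 1.688000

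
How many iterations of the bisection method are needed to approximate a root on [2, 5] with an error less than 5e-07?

We need (b-a)/2^n ≤ 5e-07
(5 - 2)/2^n ≤ 5e-07
3/2^n ≤ 5e-07
2^n ≥ 6000000
n ≥ log₂(6000000) = 22.52
n ≥ 23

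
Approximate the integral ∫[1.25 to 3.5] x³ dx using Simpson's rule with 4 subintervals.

f(x) = x³
a = 1.25, b = 3.5, n = 4
h = (b - a)/n = 0.562500

Simpson's rule: (h/3)[f(x₀) + 4f(x₁) + 2f(x₂) + ... + f(xₙ)]

x_0 = 1.2500, f(x_0) = 1.953125, coefficient = 1
x_1 = 1.8125, f(x_1) = 5.954346, coefficient = 4
x_2 = 2.3750, f(x_2) = 13.396484, coefficient = 2
x_3 = 2.9375, f(x_3) = 25.347412, coefficient = 4
x_4 = 3.5000, f(x_4) = 42.875000, coefficient = 1

I ≈ (0.562500/3) × 196.828125 = 36.905273
Exact value: 36.905273
Error: 0.000000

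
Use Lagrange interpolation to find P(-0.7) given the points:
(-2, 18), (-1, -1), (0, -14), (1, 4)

Lagrange interpolation formula:
P(x) = Σ yᵢ × Lᵢ(x)
where Lᵢ(x) = Π_{j≠i} (x - xⱼ)/(xᵢ - xⱼ)

L_0(-0.7) = (-0.7 - (-1))/(-2 - (-1)) × (-0.7 - 0)/(-2 - 0) × (-0.7 - 1)/(-2 - 1) = -0.059500
L_1(-0.7) = (-0.7 - (-2))/(-1 - (-2)) × (-0.7 - 0)/(-1 - 0) × (-0.7 - 1)/(-1 - 1) = 0.773500
L_2(-0.7) = (-0.7 - (-2))/(0 - (-2)) × (-0.7 - (-1))/(0 - (-1)) × (-0.7 - 1)/(0 - 1) = 0.331500
L_3(-0.7) = (-0.7 - (-2))/(1 - (-2)) × (-0.7 - (-1))/(1 - (-1)) × (-0.7 - 0)/(1 - 0) = -0.045500

P(-0.7) = 18×L_0(-0.7) + (-1)×L_1(-0.7) + (-14)×L_2(-0.7) + 4×L_3(-0.7)
P(-0.7) = -6.667500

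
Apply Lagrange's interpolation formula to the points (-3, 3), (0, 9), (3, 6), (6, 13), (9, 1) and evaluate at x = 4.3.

Lagrange interpolation formula:
P(x) = Σ yᵢ × Lᵢ(x)
where Lᵢ(x) = Π_{j≠i} (x - xⱼ)/(xᵢ - xⱼ)

L_0(4.3) = (4.3 - 0)/(-3 - 0) × (4.3 - 3)/(-3 - 3) × (4.3 - 6)/(-3 - 6) × (4.3 - 9)/(-3 - 9) = 0.022975
L_1(4.3) = (4.3 - (-3))/(0 - (-3)) × (4.3 - 3)/(0 - 3) × (4.3 - 6)/(0 - 6) × (4.3 - 9)/(0 - 9) = -0.156019
L_2(4.3) = (4.3 - (-3))/(3 - (-3)) × (4.3 - 0)/(3 - 0) × (4.3 - 6)/(3 - 6) × (4.3 - 9)/(3 - 9) = 0.774093
L_3(4.3) = (4.3 - (-3))/(6 - (-3)) × (4.3 - 0)/(6 - 0) × (4.3 - 3)/(6 - 3) × (4.3 - 9)/(6 - 9) = 0.394636
L_4(4.3) = (4.3 - (-3))/(9 - (-3)) × (4.3 - 0)/(9 - 0) × (4.3 - 3)/(9 - 3) × (4.3 - 6)/(9 - 6) = -0.035685

P(4.3) = 3×L_0(4.3) + 9×L_1(4.3) + 6×L_2(4.3) + 13×L_3(4.3) + 1×L_4(4.3)
P(4.3) = 8.403893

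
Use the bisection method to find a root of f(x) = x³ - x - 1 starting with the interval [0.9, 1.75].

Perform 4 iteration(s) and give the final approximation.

f(x) = x³ - x - 1
Initial interval: [0.9, 1.75]

Iteration 1:
  c_1 = (0.900000 + 1.750000)/2 = 1.325000
  f(c_1) = f(1.325000) = 0.001203
  f(a) × f(c) < 0, new interval: [0.900000, 1.325000]
Iteration 2:
  c_2 = (0.900000 + 1.325000)/2 = 1.112500
  f(c_2) = f(1.112500) = -0.735607
  f(a) × f(c) ≥ 0, new interval: [1.112500, 1.325000]
Iteration 3:
  c_3 = (1.112500 + 1.325000)/2 = 1.218750
  f(c_3) = f(1.218750) = -0.408478
  f(a) × f(c) ≥ 0, new interval: [1.218750, 1.325000]
Iteration 4:
  c_4 = (1.218750 + 1.325000)/2 = 1.271875
  f(c_4) = f(1.271875) = -0.214406
  f(a) × f(c) ≥ 0, new interval: [1.271875, 1.325000]

After 4 iteration(s), the approximation is c_4 = 1.271875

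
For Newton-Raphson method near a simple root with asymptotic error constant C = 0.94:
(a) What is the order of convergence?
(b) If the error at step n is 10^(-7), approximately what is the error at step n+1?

(a) Newton-Raphson has quadratic (order 2) convergence near simple roots.
    This means |e_{n+1}| ≈ C|e_n|².

(b) With |e_n| = 10^(-7) and C = 0.94:
    |e_{n+1}| ≈ 0.94 × (10^(-7))² = 0.94 × 10^(-14)

(a) 2 (quadratic); (b) |e_{n+1}| ≈ 9.400e-15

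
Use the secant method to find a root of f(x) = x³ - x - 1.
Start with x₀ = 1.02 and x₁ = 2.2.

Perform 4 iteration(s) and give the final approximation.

f(x) = x³ - x - 1
x₀ = 1.02, x₁ = 2.2

Secant formula: x_{n+1} = x_n - f(x_n)(x_n - x_{n-1})/(f(x_n) - f(x_{n-1}))

Iteration 1:
  f(1.020000) = -0.958792
  f(2.200000) = 7.448000
  x_2 = 2.200000 - 7.448000×(2.200000 - 1.020000)/(7.448000 - (-0.958792))
       = 1.154579
Iteration 2:
  f(2.200000) = 7.448000
  f(1.154579) = -0.615465
  x_3 = 1.154579 - (-0.615465)×(1.154579 - 2.200000)/(-0.615465 - 7.448000)
       = 1.234373
Iteration 3:
  f(1.154579) = -0.615465
  f(1.234373) = -0.353587
  x_4 = 1.234373 - (-0.353587)×(1.234373 - 1.154579)/(-0.353587 - (-0.615465))
       = 1.342111
Iteration 4:
  f(1.234373) = -0.353587
  f(1.342111) = 0.075384
  x_5 = 1.342111 - 0.075384×(1.342111 - 1.234373)/(0.075384 - (-0.353587))
       = 1.323178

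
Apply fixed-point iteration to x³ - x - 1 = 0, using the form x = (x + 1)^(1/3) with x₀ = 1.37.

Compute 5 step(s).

Equation: x³ - x - 1 = 0
Fixed-point form: x = (x + 1)^(1/3)
x₀ = 1.37

x_1 = g(1.370000) = 1.333264
x_2 = g(1.333264) = 1.326339
x_3 = g(1.326339) = 1.325026
x_4 = g(1.325026) = 1.324776
x_5 = g(1.324776) = 1.324729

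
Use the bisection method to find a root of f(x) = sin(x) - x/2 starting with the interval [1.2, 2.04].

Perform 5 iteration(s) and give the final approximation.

f(x) = sin(x) - x/2
Initial interval: [1.2, 2.04]

Iteration 1:
  c_1 = (1.200000 + 2.040000)/2 = 1.620000
  f(c_1) = f(1.620000) = 0.188790
  f(a) × f(c) ≥ 0, new interval: [1.620000, 2.040000]
Iteration 2:
  c_2 = (1.620000 + 2.040000)/2 = 1.830000
  f(c_2) = f(1.830000) = 0.051594
  f(a) × f(c) ≥ 0, new interval: [1.830000, 2.040000]
Iteration 3:
  c_3 = (1.830000 + 2.040000)/2 = 1.935000
  f(c_3) = f(1.935000) = -0.033092
  f(a) × f(c) < 0, new interval: [1.830000, 1.935000]
Iteration 4:
  c_4 = (1.830000 + 1.935000)/2 = 1.882500
  f(c_4) = f(1.882500) = 0.010562
  f(a) × f(c) ≥ 0, new interval: [1.882500, 1.935000]
Iteration 5:
  c_5 = (1.882500 + 1.935000)/2 = 1.908750
  f(c_5) = f(1.908750) = -0.010940
  f(a) × f(c) < 0, new interval: [1.882500, 1.908750]

After 5 iteration(s), the approximation is c_5 = 1.908750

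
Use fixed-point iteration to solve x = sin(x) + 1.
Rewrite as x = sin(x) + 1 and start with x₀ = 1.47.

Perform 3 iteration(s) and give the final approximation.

Equation: x = sin(x) + 1
Fixed-point form: x = sin(x) + 1
x₀ = 1.47

x_1 = g(1.470000) = 1.994924
x_2 = g(1.994924) = 1.911398
x_3 = g(1.911398) = 1.942554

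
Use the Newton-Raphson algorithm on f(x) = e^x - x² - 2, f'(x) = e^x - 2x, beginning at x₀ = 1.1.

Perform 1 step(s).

f(x) = e^x - x² - 2
f'(x) = e^x - 2x
x₀ = 1.1

Newton-Raphson formula: x_{n+1} = x_n - f(x_n)/f'(x_n)

Iteration 1:
  f(1.100000) = -0.205834
  f'(1.100000) = 0.804166
  x_1 = 1.100000 - (-0.205834)/0.804166 = 1.355960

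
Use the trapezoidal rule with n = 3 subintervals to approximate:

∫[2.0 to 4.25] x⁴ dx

f(x) = x⁴
a = 2.0, b = 4.25, n = 3
h = (b - a)/n = 0.750000

Trapezoidal rule: (h/2)[f(x₀) + 2f(x₁) + 2f(x₂) + ... + f(xₙ)]

x_0 = 2.0000, f(x_0) = 16.000000, coefficient = 1
x_1 = 2.7500, f(x_1) = 57.191406, coefficient = 2
x_2 = 3.5000, f(x_2) = 150.062500, coefficient = 2
x_3 = 4.2500, f(x_3) = 326.253906, coefficient = 1

I ≈ (0.750000/2) × 756.761719 = 283.785645
Exact value: 270.915820
Error: 12.869824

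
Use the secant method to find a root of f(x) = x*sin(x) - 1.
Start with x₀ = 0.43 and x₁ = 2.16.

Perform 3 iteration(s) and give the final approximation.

f(x) = x*sin(x) - 1
x₀ = 0.43, x₁ = 2.16

Secant formula: x_{n+1} = x_n - f(x_n)(x_n - x_{n-1})/(f(x_n) - f(x_{n-1}))

Iteration 1:
  f(0.430000) = -0.820746
  f(2.160000) = 0.795788
  x_2 = 2.160000 - 0.795788×(2.160000 - 0.430000)/(0.795788 - (-0.820746))
       = 1.308355
Iteration 2:
  f(2.160000) = 0.795788
  f(1.308355) = 0.263556
  x_3 = 1.308355 - 0.263556×(1.308355 - 2.160000)/(0.263556 - 0.795788)
       = 0.886629
Iteration 3:
  f(1.308355) = 0.263556
  f(0.886629) = -0.312910
  x_4 = 0.886629 - (-0.312910)×(0.886629 - 1.308355)/(-0.312910 - 0.263556)
       = 1.115545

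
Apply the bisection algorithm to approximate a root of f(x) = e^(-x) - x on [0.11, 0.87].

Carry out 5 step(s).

f(x) = e^(-x) - x
Initial interval: [0.11, 0.87]

Iteration 1:
  c_1 = (0.110000 + 0.870000)/2 = 0.490000
  f(c_1) = f(0.490000) = 0.122626
  f(a) × f(c) ≥ 0, new interval: [0.490000, 0.870000]
Iteration 2:
  c_2 = (0.490000 + 0.870000)/2 = 0.680000
  f(c_2) = f(0.680000) = -0.173383
  f(a) × f(c) < 0, new interval: [0.490000, 0.680000]
Iteration 3:
  c_3 = (0.490000 + 0.680000)/2 = 0.585000
  f(c_3) = f(0.585000) = -0.027894
  f(a) × f(c) < 0, new interval: [0.490000, 0.585000]
Iteration 4:
  c_4 = (0.490000 + 0.585000)/2 = 0.537500
  f(c_4) = f(0.537500) = 0.046707
  f(a) × f(c) ≥ 0, new interval: [0.537500, 0.585000]
Iteration 5:
  c_5 = (0.537500 + 0.585000)/2 = 0.561250
  f(c_5) = f(0.561250) = 0.009245
  f(a) × f(c) ≥ 0, new interval: [0.561250, 0.585000]

After 5 iteration(s), the approximation is c_5 = 0.561250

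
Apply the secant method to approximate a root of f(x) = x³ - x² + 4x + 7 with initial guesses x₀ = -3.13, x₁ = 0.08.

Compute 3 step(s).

f(x) = x³ - x² + 4x + 7
x₀ = -3.13, x₁ = 0.08

Secant formula: x_{n+1} = x_n - f(x_n)(x_n - x_{n-1})/(f(x_n) - f(x_{n-1}))

Iteration 1:
  f(-3.130000) = -45.981197
  f(0.080000) = 7.314112
  x_2 = 0.080000 - 7.314112×(0.080000 - (-3.130000))/(7.314112 - (-45.981197))
       = -0.360532
Iteration 2:
  f(0.080000) = 7.314112
  f(-0.360532) = 5.381025
  x_3 = -0.360532 - 5.381025×(-0.360532 - 0.080000)/(5.381025 - 7.314112)
       = -1.586816
Iteration 3:
  f(-0.360532) = 5.381025
  f(-1.586816) = -5.860833
  x_4 = -1.586816 - (-5.860833)×(-1.586816 - (-0.360532))/(-5.860833 - 5.381025)
       = -0.947505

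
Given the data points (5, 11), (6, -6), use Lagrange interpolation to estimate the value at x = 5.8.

Lagrange interpolation formula:
P(x) = Σ yᵢ × Lᵢ(x)
where Lᵢ(x) = Π_{j≠i} (x - xⱼ)/(xᵢ - xⱼ)

L_0(5.8) = (5.8 - 6)/(5 - 6) = 0.200000
L_1(5.8) = (5.8 - 5)/(6 - 5) = 0.800000

P(5.8) = 11×L_0(5.8) + (-6)×L_1(5.8)
P(5.8) = -2.600000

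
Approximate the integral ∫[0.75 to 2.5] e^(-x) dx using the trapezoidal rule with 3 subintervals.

f(x) = e^(-x)
a = 0.75, b = 2.5, n = 3
h = (b - a)/n = 0.583333

Trapezoidal rule: (h/2)[f(x₀) + 2f(x₁) + 2f(x₂) + ... + f(xₙ)]

x_0 = 0.7500, f(x_0) = 0.472367, coefficient = 1
x_1 = 1.3333, f(x_1) = 0.263597, coefficient = 2
x_2 = 1.9167, f(x_2) = 0.147096, coefficient = 2
x_3 = 2.5000, f(x_3) = 0.082085, coefficient = 1

I ≈ (0.583333/2) × 1.375839 = 0.401286
Exact value: 0.390282
Error: 0.011005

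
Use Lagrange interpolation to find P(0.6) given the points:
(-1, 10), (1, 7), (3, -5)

Lagrange interpolation formula:
P(x) = Σ yᵢ × Lᵢ(x)
where Lᵢ(x) = Π_{j≠i} (x - xⱼ)/(xᵢ - xⱼ)

L_0(0.6) = (0.6 - 1)/(-1 - 1) × (0.6 - 3)/(-1 - 3) = 0.120000
L_1(0.6) = (0.6 - (-1))/(1 - (-1)) × (0.6 - 3)/(1 - 3) = 0.960000
L_2(0.6) = (0.6 - (-1))/(3 - (-1)) × (0.6 - 1)/(3 - 1) = -0.080000

P(0.6) = 10×L_0(0.6) + 7×L_1(0.6) + (-5)×L_2(0.6)
P(0.6) = 8.320000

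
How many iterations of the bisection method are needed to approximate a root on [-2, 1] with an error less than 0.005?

We need (b-a)/2^n ≤ 0.005
(1 - (-2))/2^n ≤ 0.005
3/2^n ≤ 0.005
2^n ≥ 600
n ≥ log₂(600) = 9.23
n ≥ 10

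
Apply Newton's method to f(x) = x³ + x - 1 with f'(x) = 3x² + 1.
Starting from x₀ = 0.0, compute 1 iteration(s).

f(x) = x³ + x - 1
f'(x) = 3x² + 1
x₀ = 0.0

Newton-Raphson formula: x_{n+1} = x_n - f(x_n)/f'(x_n)

Iteration 1:
  f(0.000000) = -1.000000
  f'(0.000000) = 1.000000
  x_1 = 0.000000 - (-1.000000)/1.000000 = 1.000000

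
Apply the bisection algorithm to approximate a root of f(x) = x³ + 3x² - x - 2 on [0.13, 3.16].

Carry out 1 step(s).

f(x) = x³ + 3x² - x - 2
Initial interval: [0.13, 3.16]

Iteration 1:
  c_1 = (0.130000 + 3.160000)/2 = 1.645000
  f(c_1) = f(1.645000) = 8.924486
  f(a) × f(c) < 0, new interval: [0.130000, 1.645000]

After 1 iteration(s), the approximation is c_1 = 1.645000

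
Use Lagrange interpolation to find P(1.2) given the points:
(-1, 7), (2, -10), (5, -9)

Lagrange interpolation formula:
P(x) = Σ yᵢ × Lᵢ(x)
where Lᵢ(x) = Π_{j≠i} (x - xⱼ)/(xᵢ - xⱼ)

L_0(1.2) = (1.2 - 2)/(-1 - 2) × (1.2 - 5)/(-1 - 5) = 0.168889
L_1(1.2) = (1.2 - (-1))/(2 - (-1)) × (1.2 - 5)/(2 - 5) = 0.928889
L_2(1.2) = (1.2 - (-1))/(5 - (-1)) × (1.2 - 2)/(5 - 2) = -0.097778

P(1.2) = 7×L_0(1.2) + (-10)×L_1(1.2) + (-9)×L_2(1.2)
P(1.2) = -7.226667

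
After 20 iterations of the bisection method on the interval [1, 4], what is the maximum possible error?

Bisection error bound: |error| ≤ (b-a)/2^n
|error| ≤ (4 - 1)/2^20 = 3/2^20
|error| ≤ 0.0000028610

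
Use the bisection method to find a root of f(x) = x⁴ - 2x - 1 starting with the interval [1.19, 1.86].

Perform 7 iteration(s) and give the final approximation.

f(x) = x⁴ - 2x - 1
Initial interval: [1.19, 1.86]

Iteration 1:
  c_1 = (1.190000 + 1.860000)/2 = 1.525000
  f(c_1) = f(1.525000) = 1.358532
  f(a) × f(c) < 0, new interval: [1.190000, 1.525000]
Iteration 2:
  c_2 = (1.190000 + 1.525000)/2 = 1.357500
  f(c_2) = f(1.357500) = -0.319065
  f(a) × f(c) ≥ 0, new interval: [1.357500, 1.525000]
Iteration 3:
  c_3 = (1.357500 + 1.525000)/2 = 1.441250
  f(c_3) = f(1.441250) = 0.432266
  f(a) × f(c) < 0, new interval: [1.357500, 1.441250]
Iteration 4:
  c_4 = (1.357500 + 1.441250)/2 = 1.399375
  f(c_4) = f(1.399375) = 0.035995
  f(a) × f(c) < 0, new interval: [1.357500, 1.399375]
Iteration 5:
  c_5 = (1.357500 + 1.399375)/2 = 1.378437
  f(c_5) = f(1.378437) = -0.146533
  f(a) × f(c) ≥ 0, new interval: [1.378437, 1.399375]
Iteration 6:
  c_6 = (1.378437 + 1.399375)/2 = 1.388906
  f(c_6) = f(1.388906) = -0.056538
  f(a) × f(c) ≥ 0, new interval: [1.388906, 1.399375]
Iteration 7:
  c_7 = (1.388906 + 1.399375)/2 = 1.394141
  f(c_7) = f(1.394141) = -0.010591
  f(a) × f(c) ≥ 0, new interval: [1.394141, 1.399375]

After 7 iteration(s), the approximation is c_7 = 1.394141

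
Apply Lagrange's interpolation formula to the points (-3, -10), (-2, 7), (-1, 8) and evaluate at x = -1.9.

Lagrange interpolation formula:
P(x) = Σ yᵢ × Lᵢ(x)
where Lᵢ(x) = Π_{j≠i} (x - xⱼ)/(xᵢ - xⱼ)

L_0(-1.9) = (-1.9 - (-2))/(-3 - (-2)) × (-1.9 - (-1))/(-3 - (-1)) = -0.045000
L_1(-1.9) = (-1.9 - (-3))/(-2 - (-3)) × (-1.9 - (-1))/(-2 - (-1)) = 0.990000
L_2(-1.9) = (-1.9 - (-3))/(-1 - (-3)) × (-1.9 - (-2))/(-1 - (-2)) = 0.055000

P(-1.9) = (-10)×L_0(-1.9) + 7×L_1(-1.9) + 8×L_2(-1.9)
P(-1.9) = 7.820000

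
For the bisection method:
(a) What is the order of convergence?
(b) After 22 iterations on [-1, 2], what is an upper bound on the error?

(a) Bisection has linear (order 1) convergence; the error is halved each step.

(b) Error bound = (b-a)/2^n = (2 - (-1))/2^{22}
    = 3/2^{22}

(a) 1 (linear); (b) error ≤ 7.15e-07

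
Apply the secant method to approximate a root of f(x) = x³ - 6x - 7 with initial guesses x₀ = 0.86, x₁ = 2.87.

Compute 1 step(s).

f(x) = x³ - 6x - 7
x₀ = 0.86, x₁ = 2.87

Secant formula: x_{n+1} = x_n - f(x_n)(x_n - x_{n-1})/(f(x_n) - f(x_{n-1}))

Iteration 1:
  f(0.860000) = -11.523944
  f(2.870000) = -0.580097
  x_2 = 2.870000 - (-0.580097)×(2.870000 - 0.860000)/(-0.580097 - (-11.523944))
       = 2.976543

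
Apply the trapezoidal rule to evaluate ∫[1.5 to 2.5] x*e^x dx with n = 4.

f(x) = x*e^x
a = 1.5, b = 2.5, n = 4
h = (b - a)/n = 0.250000

Trapezoidal rule: (h/2)[f(x₀) + 2f(x₁) + 2f(x₂) + ... + f(xₙ)]

x_0 = 1.5000, f(x_0) = 6.722534, coefficient = 1
x_1 = 1.7500, f(x_1) = 10.070555, coefficient = 2
x_2 = 2.0000, f(x_2) = 14.778112, coefficient = 2
x_3 = 2.2500, f(x_3) = 21.347406, coefficient = 2
x_4 = 2.5000, f(x_4) = 30.456235, coefficient = 1

I ≈ (0.250000/2) × 129.570914 = 16.196364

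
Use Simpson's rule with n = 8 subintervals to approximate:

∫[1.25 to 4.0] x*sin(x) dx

f(x) = x*sin(x)
a = 1.25, b = 4.0, n = 8
h = (b - a)/n = 0.343750

Simpson's rule: (h/3)[f(x₀) + 4f(x₁) + 2f(x₂) + ... + f(xₙ)]

x_0 = 1.2500, f(x_0) = 1.186231, coefficient = 1
x_1 = 1.5938, f(x_1) = 1.593330, coefficient = 4
x_2 = 1.9375, f(x_2) = 1.808684, coefficient = 2
x_3 = 2.2812, f(x_3) = 1.729338, coefficient = 4
x_4 = 2.6250, f(x_4) = 1.296541, coefficient = 2
x_5 = 2.9688, f(x_5) = 0.510576, coefficient = 4
x_6 = 3.3125, f(x_6) = -0.563379, coefficient = 2
x_7 = 3.6562, f(x_7) = -1.799740, coefficient = 4
x_8 = 4.0000, f(x_8) = -3.027210, coefficient = 1

I ≈ (0.343750/3) × 11.376728 = 1.303583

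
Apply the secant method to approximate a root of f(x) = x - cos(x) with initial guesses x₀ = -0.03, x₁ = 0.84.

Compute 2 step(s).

f(x) = x - cos(x)
x₀ = -0.03, x₁ = 0.84

Secant formula: x_{n+1} = x_n - f(x_n)(x_n - x_{n-1})/(f(x_n) - f(x_{n-1}))

Iteration 1:
  f(-0.030000) = -1.029550
  f(0.840000) = 0.172537
  x_2 = 0.840000 - 0.172537×(0.840000 - (-0.030000))/(0.172537 - (-1.029550))
       = 0.715128
Iteration 2:
  f(0.840000) = 0.172537
  f(0.715128) = -0.039882
  x_3 = 0.715128 - (-0.039882)×(0.715128 - 0.840000)/(-0.039882 - 0.172537)
       = 0.738573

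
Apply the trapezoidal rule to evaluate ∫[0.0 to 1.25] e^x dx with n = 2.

f(x) = e^x
a = 0.0, b = 1.25, n = 2
h = (b - a)/n = 0.625000

Trapezoidal rule: (h/2)[f(x₀) + 2f(x₁) + 2f(x₂) + ... + f(xₙ)]

x_0 = 0.0000, f(x_0) = 1.000000, coefficient = 1
x_1 = 0.6250, f(x_1) = 1.868246, coefficient = 2
x_2 = 1.2500, f(x_2) = 3.490343, coefficient = 1

I ≈ (0.625000/2) × 8.226835 = 2.570886
Exact value: 2.490343
Error: 0.080543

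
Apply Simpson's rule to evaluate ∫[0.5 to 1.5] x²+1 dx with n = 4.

f(x) = x²+1
a = 0.5, b = 1.5, n = 4
h = (b - a)/n = 0.250000

Simpson's rule: (h/3)[f(x₀) + 4f(x₁) + 2f(x₂) + ... + f(xₙ)]

x_0 = 0.5000, f(x_0) = 1.250000, coefficient = 1
x_1 = 0.7500, f(x_1) = 1.562500, coefficient = 4
x_2 = 1.0000, f(x_2) = 2.000000, coefficient = 2
x_3 = 1.2500, f(x_3) = 2.562500, coefficient = 4
x_4 = 1.5000, f(x_4) = 3.250000, coefficient = 1

I ≈ (0.250000/3) × 25.000000 = 2.083333
Exact value: 2.083333
Error: 0.000000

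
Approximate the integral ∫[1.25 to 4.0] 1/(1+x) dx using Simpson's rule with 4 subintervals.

f(x) = 1/(1+x)
a = 1.25, b = 4.0, n = 4
h = (b - a)/n = 0.687500

Simpson's rule: (h/3)[f(x₀) + 4f(x₁) + 2f(x₂) + ... + f(xₙ)]

x_0 = 1.2500, f(x_0) = 0.444444, coefficient = 1
x_1 = 1.9375, f(x_1) = 0.340426, coefficient = 4
x_2 = 2.6250, f(x_2) = 0.275862, coefficient = 2
x_3 = 3.3125, f(x_3) = 0.231884, coefficient = 4
x_4 = 4.0000, f(x_4) = 0.200000, coefficient = 1

I ≈ (0.687500/3) × 3.485407 = 0.798739
Exact value: 0.798508
Error: 0.000231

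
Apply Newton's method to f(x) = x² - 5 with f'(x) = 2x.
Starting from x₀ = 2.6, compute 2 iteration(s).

f(x) = x² - 5
f'(x) = 2x
x₀ = 2.6

Newton-Raphson formula: x_{n+1} = x_n - f(x_n)/f'(x_n)

Iteration 1:
  f(2.600000) = 1.760000
  f'(2.600000) = 5.200000
  x_1 = 2.600000 - 1.760000/5.200000 = 2.261538
Iteration 2:
  f(2.261538) = 0.114556
  f'(2.261538) = 4.523077
  x_2 = 2.261538 - 0.114556/4.523077 = 2.236211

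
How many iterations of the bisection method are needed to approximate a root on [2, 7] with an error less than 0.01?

We need (b-a)/2^n ≤ 0.01
(7 - 2)/2^n ≤ 0.01
5/2^n ≤ 0.01
2^n ≥ 500
n ≥ log₂(500) = 8.97
n ≥ 9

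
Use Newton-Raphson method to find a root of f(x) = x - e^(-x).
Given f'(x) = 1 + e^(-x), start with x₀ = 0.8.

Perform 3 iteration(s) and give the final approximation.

f(x) = x - e^(-x)
f'(x) = 1 + e^(-x)
x₀ = 0.8

Newton-Raphson formula: x_{n+1} = x_n - f(x_n)/f'(x_n)

Iteration 1:
  f(0.800000) = 0.350671
  f'(0.800000) = 1.449329
  x_1 = 0.800000 - 0.350671/1.449329 = 0.558046
Iteration 2:
  f(0.558046) = -0.014280
  f'(0.558046) = 1.572326
  x_2 = 0.558046 - (-0.014280)/1.572326 = 0.567128
Iteration 3:
  f(0.567128) = -0.000024
  f'(0.567128) = 1.567152
  x_3 = 0.567128 - (-0.000024)/1.567152 = 0.567143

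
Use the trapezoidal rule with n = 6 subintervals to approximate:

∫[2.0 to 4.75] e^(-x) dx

f(x) = e^(-x)
a = 2.0, b = 4.75, n = 6
h = (b - a)/n = 0.458333

Trapezoidal rule: (h/2)[f(x₀) + 2f(x₁) + 2f(x₂) + ... + f(xₙ)]

x_0 = 2.0000, f(x_0) = 0.135335, coefficient = 1
x_1 = 2.4583, f(x_1) = 0.085577, coefficient = 2
x_2 = 2.9167, f(x_2) = 0.054114, coefficient = 2
x_3 = 3.3750, f(x_3) = 0.034218, coefficient = 2
x_4 = 3.8333, f(x_4) = 0.021637, coefficient = 2
x_5 = 4.2917, f(x_5) = 0.013682, coefficient = 2
x_6 = 4.7500, f(x_6) = 0.008652, coefficient = 1

I ≈ (0.458333/2) × 0.562445 = 0.128894
Exact value: 0.126684
Error: 0.002210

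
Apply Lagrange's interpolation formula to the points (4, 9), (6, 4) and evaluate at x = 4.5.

Lagrange interpolation formula:
P(x) = Σ yᵢ × Lᵢ(x)
where Lᵢ(x) = Π_{j≠i} (x - xⱼ)/(xᵢ - xⱼ)

L_0(4.5) = (4.5 - 6)/(4 - 6) = 0.750000
L_1(4.5) = (4.5 - 4)/(6 - 4) = 0.250000

P(4.5) = 9×L_0(4.5) + 4×L_1(4.5)
P(4.5) = 7.750000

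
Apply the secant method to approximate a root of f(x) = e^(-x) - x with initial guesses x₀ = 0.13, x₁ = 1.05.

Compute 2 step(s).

f(x) = e^(-x) - x
x₀ = 0.13, x₁ = 1.05

Secant formula: x_{n+1} = x_n - f(x_n)(x_n - x_{n-1})/(f(x_n) - f(x_{n-1}))

Iteration 1:
  f(0.130000) = 0.748095
  f(1.050000) = -0.700062
  x_2 = 1.050000 - (-0.700062)×(1.050000 - 0.130000)/(-0.700062 - 0.748095)
       = 0.605257
Iteration 2:
  f(1.050000) = -0.700062
  f(0.605257) = -0.059324
  x_3 = 0.605257 - (-0.059324)×(0.605257 - 1.050000)/(-0.059324 - (-0.700062))
       = 0.564080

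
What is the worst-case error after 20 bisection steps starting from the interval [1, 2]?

Bisection error bound: |error| ≤ (b-a)/2^n
|error| ≤ (2 - 1)/2^20 = 1/2^20
|error| ≤ 0.0000009537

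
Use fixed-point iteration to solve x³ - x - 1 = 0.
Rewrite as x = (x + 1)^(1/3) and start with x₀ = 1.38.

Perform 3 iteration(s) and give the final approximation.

Equation: x³ - x - 1 = 0
Fixed-point form: x = (x + 1)^(1/3)
x₀ = 1.38

x_1 = g(1.380000) = 1.335136
x_2 = g(1.335136) = 1.326694
x_3 = g(1.326694) = 1.325093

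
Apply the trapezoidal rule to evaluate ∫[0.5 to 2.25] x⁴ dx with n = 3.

f(x) = x⁴
a = 0.5, b = 2.25, n = 3
h = (b - a)/n = 0.583333

Trapezoidal rule: (h/2)[f(x₀) + 2f(x₁) + 2f(x₂) + ... + f(xₙ)]

x_0 = 0.5000, f(x_0) = 0.062500, coefficient = 1
x_1 = 1.0833, f(x_1) = 1.377363, coefficient = 2
x_2 = 1.6667, f(x_2) = 7.716049, coefficient = 2
x_3 = 2.2500, f(x_3) = 25.628906, coefficient = 1

I ≈ (0.583333/2) × 43.878231 = 12.797817
Exact value: 11.526758
Error: 1.271060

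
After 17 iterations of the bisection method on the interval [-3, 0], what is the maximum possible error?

Bisection error bound: |error| ≤ (b-a)/2^n
|error| ≤ (0 - (-3))/2^17 = 3/2^17
|error| ≤ 0.0000228882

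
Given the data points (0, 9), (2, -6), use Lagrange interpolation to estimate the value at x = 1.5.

Lagrange interpolation formula:
P(x) = Σ yᵢ × Lᵢ(x)
where Lᵢ(x) = Π_{j≠i} (x - xⱼ)/(xᵢ - xⱼ)

L_0(1.5) = (1.5 - 2)/(0 - 2) = 0.250000
L_1(1.5) = (1.5 - 0)/(2 - 0) = 0.750000

P(1.5) = 9×L_0(1.5) + (-6)×L_1(1.5)
P(1.5) = -2.250000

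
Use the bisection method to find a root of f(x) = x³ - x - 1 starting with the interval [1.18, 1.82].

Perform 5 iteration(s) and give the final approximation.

f(x) = x³ - x - 1
Initial interval: [1.18, 1.82]

Iteration 1:
  c_1 = (1.180000 + 1.820000)/2 = 1.500000
  f(c_1) = f(1.500000) = 0.875000
  f(a) × f(c) < 0, new interval: [1.180000, 1.500000]
Iteration 2:
  c_2 = (1.180000 + 1.500000)/2 = 1.340000
  f(c_2) = f(1.340000) = 0.066104
  f(a) × f(c) < 0, new interval: [1.180000, 1.340000]
Iteration 3:
  c_3 = (1.180000 + 1.340000)/2 = 1.260000
  f(c_3) = f(1.260000) = -0.259624
  f(a) × f(c) ≥ 0, new interval: [1.260000, 1.340000]
Iteration 4:
  c_4 = (1.260000 + 1.340000)/2 = 1.300000
  f(c_4) = f(1.300000) = -0.103000
  f(a) × f(c) ≥ 0, new interval: [1.300000, 1.340000]
Iteration 5:
  c_5 = (1.300000 + 1.340000)/2 = 1.320000
  f(c_5) = f(1.320000) = -0.020032
  f(a) × f(c) ≥ 0, new interval: [1.320000, 1.340000]

After 5 iteration(s), the approximation is c_5 = 1.320000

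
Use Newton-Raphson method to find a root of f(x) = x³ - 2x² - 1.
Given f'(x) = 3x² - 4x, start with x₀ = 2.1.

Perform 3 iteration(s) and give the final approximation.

f(x) = x³ - 2x² - 1
f'(x) = 3x² - 4x
x₀ = 2.1

Newton-Raphson formula: x_{n+1} = x_n - f(x_n)/f'(x_n)

Iteration 1:
  f(2.100000) = -0.559000
  f'(2.100000) = 4.830000
  x_1 = 2.100000 - (-0.559000)/4.830000 = 2.215735
Iteration 2:
  f(2.215735) = 0.059147
  f'(2.215735) = 5.865505
  x_2 = 2.215735 - 0.059147/5.865505 = 2.205651
Iteration 3:
  f(2.205651) = 0.000472
  f'(2.205651) = 5.772086
  x_3 = 2.205651 - 0.000472/5.772086 = 2.205569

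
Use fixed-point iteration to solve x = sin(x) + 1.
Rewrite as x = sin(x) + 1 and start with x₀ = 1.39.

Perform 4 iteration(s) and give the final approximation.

Equation: x = sin(x) + 1
Fixed-point form: x = sin(x) + 1
x₀ = 1.39

x_1 = g(1.390000) = 1.983701
x_2 = g(1.983701) = 1.915959
x_3 = g(1.915959) = 1.941020
x_4 = g(1.941020) = 1.932246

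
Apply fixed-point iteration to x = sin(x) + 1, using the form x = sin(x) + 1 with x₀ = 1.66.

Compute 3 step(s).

Equation: x = sin(x) + 1
Fixed-point form: x = sin(x) + 1
x₀ = 1.66

x_1 = g(1.660000) = 1.996024
x_2 = g(1.996024) = 1.910945
x_3 = g(1.910945) = 1.942705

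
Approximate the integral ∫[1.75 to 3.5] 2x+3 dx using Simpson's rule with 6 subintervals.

f(x) = 2x+3
a = 1.75, b = 3.5, n = 6
h = (b - a)/n = 0.291667

Simpson's rule: (h/3)[f(x₀) + 4f(x₁) + 2f(x₂) + ... + f(xₙ)]

x_0 = 1.7500, f(x_0) = 6.500000, coefficient = 1
x_1 = 2.0417, f(x_1) = 7.083333, coefficient = 4
x_2 = 2.3333, f(x_2) = 7.666667, coefficient = 2
x_3 = 2.6250, f(x_3) = 8.250000, coefficient = 4
x_4 = 2.9167, f(x_4) = 8.833333, coefficient = 2
x_5 = 3.2083, f(x_5) = 9.416667, coefficient = 4
x_6 = 3.5000, f(x_6) = 10.000000, coefficient = 1

I ≈ (0.291667/3) × 148.500000 = 14.437500
Exact value: 14.437500
Error: 0.000000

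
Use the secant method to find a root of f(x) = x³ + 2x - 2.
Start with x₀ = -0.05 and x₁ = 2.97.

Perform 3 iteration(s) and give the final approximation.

f(x) = x³ + 2x - 2
x₀ = -0.05, x₁ = 2.97

Secant formula: x_{n+1} = x_n - f(x_n)(x_n - x_{n-1})/(f(x_n) - f(x_{n-1}))

Iteration 1:
  f(-0.050000) = -2.100125
  f(2.970000) = 30.138073
  x_2 = 2.970000 - 30.138073×(2.970000 - (-0.050000))/(30.138073 - (-2.100125))
       = 0.146735
Iteration 2:
  f(2.970000) = 30.138073
  f(0.146735) = -1.703371
  x_3 = 0.146735 - (-1.703371)×(0.146735 - 2.970000)/(-1.703371 - 30.138073)
       = 0.297767
Iteration 3:
  f(0.146735) = -1.703371
  f(0.297767) = -1.378065
  x_4 = 0.297767 - (-1.378065)×(0.297767 - 0.146735)/(-1.378065 - (-1.703371))
       = 0.937570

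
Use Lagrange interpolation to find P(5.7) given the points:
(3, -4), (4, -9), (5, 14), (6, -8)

Lagrange interpolation formula:
P(x) = Σ yᵢ × Lᵢ(x)
where Lᵢ(x) = Π_{j≠i} (x - xⱼ)/(xᵢ - xⱼ)

L_0(5.7) = (5.7 - 4)/(3 - 4) × (5.7 - 5)/(3 - 5) × (5.7 - 6)/(3 - 6) = 0.059500
L_1(5.7) = (5.7 - 3)/(4 - 3) × (5.7 - 5)/(4 - 5) × (5.7 - 6)/(4 - 6) = -0.283500
L_2(5.7) = (5.7 - 3)/(5 - 3) × (5.7 - 4)/(5 - 4) × (5.7 - 6)/(5 - 6) = 0.688500
L_3(5.7) = (5.7 - 3)/(6 - 3) × (5.7 - 4)/(6 - 4) × (5.7 - 5)/(6 - 5) = 0.535500

P(5.7) = (-4)×L_0(5.7) + (-9)×L_1(5.7) + 14×L_2(5.7) + (-8)×L_3(5.7)
P(5.7) = 7.668500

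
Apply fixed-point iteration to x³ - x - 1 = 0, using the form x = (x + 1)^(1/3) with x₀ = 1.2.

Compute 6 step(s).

Equation: x³ - x - 1 = 0
Fixed-point form: x = (x + 1)^(1/3)
x₀ = 1.2

x_1 = g(1.200000) = 1.300591
x_2 = g(1.300591) = 1.320119
x_3 = g(1.320119) = 1.323844
x_4 = g(1.323844) = 1.324552
x_5 = g(1.324552) = 1.324686
x_6 = g(1.324686) = 1.324712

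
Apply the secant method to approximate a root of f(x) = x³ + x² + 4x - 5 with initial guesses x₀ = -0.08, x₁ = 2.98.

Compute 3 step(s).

f(x) = x³ + x² + 4x - 5
x₀ = -0.08, x₁ = 2.98

Secant formula: x_{n+1} = x_n - f(x_n)(x_n - x_{n-1})/(f(x_n) - f(x_{n-1}))

Iteration 1:
  f(-0.080000) = -5.314112
  f(2.980000) = 42.263992
  x_2 = 2.980000 - 42.263992×(2.980000 - (-0.080000))/(42.263992 - (-5.314112))
       = 0.261779
Iteration 2:
  f(2.980000) = 42.263992
  f(0.261779) = -3.866418
  x_3 = 0.261779 - (-3.866418)×(0.261779 - 2.980000)/(-3.866418 - 42.263992)
       = 0.489606
Iteration 3:
  f(0.261779) = -3.866418
  f(0.489606) = -2.684495
  x_4 = 0.489606 - (-2.684495)×(0.489606 - 0.261779)/(-2.684495 - (-3.866418))
       = 1.007070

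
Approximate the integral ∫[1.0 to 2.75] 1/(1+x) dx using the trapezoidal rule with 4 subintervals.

f(x) = 1/(1+x)
a = 1.0, b = 2.75, n = 4
h = (b - a)/n = 0.437500

Trapezoidal rule: (h/2)[f(x₀) + 2f(x₁) + 2f(x₂) + ... + f(xₙ)]

x_0 = 1.0000, f(x_0) = 0.500000, coefficient = 1
x_1 = 1.4375, f(x_1) = 0.410256, coefficient = 2
x_2 = 1.8750, f(x_2) = 0.347826, coefficient = 2
x_3 = 2.3125, f(x_3) = 0.301887, coefficient = 2
x_4 = 2.7500, f(x_4) = 0.266667, coefficient = 1

I ≈ (0.437500/2) × 2.886605 = 0.631445
Exact value: 0.628609
Error: 0.002836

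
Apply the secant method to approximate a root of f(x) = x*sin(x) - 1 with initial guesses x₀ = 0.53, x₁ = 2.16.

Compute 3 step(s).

f(x) = x*sin(x) - 1
x₀ = 0.53, x₁ = 2.16

Secant formula: x_{n+1} = x_n - f(x_n)(x_n - x_{n-1})/(f(x_n) - f(x_{n-1}))

Iteration 1:
  f(0.530000) = -0.732067
  f(2.160000) = 0.795788
  x_2 = 2.160000 - 0.795788×(2.160000 - 0.530000)/(0.795788 - (-0.732067))
       = 1.311010
Iteration 2:
  f(2.160000) = 0.795788
  f(1.311010) = 0.267018
  x_3 = 1.311010 - 0.267018×(1.311010 - 2.160000)/(0.267018 - 0.795788)
       = 0.882286
Iteration 3:
  f(1.311010) = 0.267018
  f(0.882286) = -0.318704
  x_4 = 0.882286 - (-0.318704)×(0.882286 - 1.311010)/(-0.318704 - 0.267018)
       = 1.115564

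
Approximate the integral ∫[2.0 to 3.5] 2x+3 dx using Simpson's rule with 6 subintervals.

f(x) = 2x+3
a = 2.0, b = 3.5, n = 6
h = (b - a)/n = 0.250000

Simpson's rule: (h/3)[f(x₀) + 4f(x₁) + 2f(x₂) + ... + f(xₙ)]

x_0 = 2.0000, f(x_0) = 7.000000, coefficient = 1
x_1 = 2.2500, f(x_1) = 7.500000, coefficient = 4
x_2 = 2.5000, f(x_2) = 8.000000, coefficient = 2
x_3 = 2.7500, f(x_3) = 8.500000, coefficient = 4
x_4 = 3.0000, f(x_4) = 9.000000, coefficient = 2
x_5 = 3.2500, f(x_5) = 9.500000, coefficient = 4
x_6 = 3.5000, f(x_6) = 10.000000, coefficient = 1

I ≈ (0.250000/3) × 153.000000 = 12.750000
Exact value: 12.750000
Error: 0.000000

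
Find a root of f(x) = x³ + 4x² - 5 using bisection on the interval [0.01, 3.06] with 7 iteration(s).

f(x) = x³ + 4x² - 5
Initial interval: [0.01, 3.06]

Iteration 1:
  c_1 = (0.010000 + 3.060000)/2 = 1.535000
  f(c_1) = f(1.535000) = 8.041705
  f(a) × f(c) < 0, new interval: [0.010000, 1.535000]
Iteration 2:
  c_2 = (0.010000 + 1.535000)/2 = 0.772500
  f(c_2) = f(0.772500) = -2.151981
  f(a) × f(c) ≥ 0, new interval: [0.772500, 1.535000]
Iteration 3:
  c_3 = (0.772500 + 1.535000)/2 = 1.153750
  f(c_3) = f(1.153750) = 1.860358
  f(a) × f(c) < 0, new interval: [0.772500, 1.153750]
Iteration 4:
  c_4 = (0.772500 + 1.153750)/2 = 0.963125
  f(c_4) = f(0.963125) = -0.396157
  f(a) × f(c) ≥ 0, new interval: [0.963125, 1.153750]
Iteration 5:
  c_5 = (0.963125 + 1.153750)/2 = 1.058438
  f(c_5) = f(1.058438) = 0.666917
  f(a) × f(c) < 0, new interval: [0.963125, 1.058438]
Iteration 6:
  c_6 = (0.963125 + 1.058438)/2 = 1.010781
  f(c_6) = f(1.010781) = 0.119409
  f(a) × f(c) < 0, new interval: [0.963125, 1.010781]
Iteration 7:
  c_7 = (0.963125 + 1.010781)/2 = 0.986953
  f(c_7) = f(0.986953) = -0.142326
  f(a) × f(c) ≥ 0, new interval: [0.986953, 1.010781]

After 7 iteration(s), the approximation is c_7 = 0.986953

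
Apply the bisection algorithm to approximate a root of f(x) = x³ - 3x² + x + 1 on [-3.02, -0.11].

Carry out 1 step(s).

f(x) = x³ - 3x² + x + 1
Initial interval: [-3.02, -0.11]

Iteration 1:
  c_1 = (-3.020000 + (-0.110000))/2 = -1.565000
  f(c_1) = f(-1.565000) = -11.745712
  f(a) × f(c) ≥ 0, new interval: [-1.565000, -0.110000]

After 1 iteration(s), the approximation is c_1 = -1.565000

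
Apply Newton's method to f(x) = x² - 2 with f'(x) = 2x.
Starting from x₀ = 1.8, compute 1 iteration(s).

f(x) = x² - 2
f'(x) = 2x
x₀ = 1.8

Newton-Raphson formula: x_{n+1} = x_n - f(x_n)/f'(x_n)

Iteration 1:
  f(1.800000) = 1.240000
  f'(1.800000) = 3.600000
  x_1 = 1.800000 - 1.240000/3.600000 = 1.455556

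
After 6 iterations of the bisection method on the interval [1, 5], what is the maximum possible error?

Bisection error bound: |error| ≤ (b-a)/2^n
|error| ≤ (5 - 1)/2^6 = 4/2^6
|error| ≤ 0.0625000000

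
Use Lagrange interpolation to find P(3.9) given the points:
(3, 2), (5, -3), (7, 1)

Lagrange interpolation formula:
P(x) = Σ yᵢ × Lᵢ(x)
where Lᵢ(x) = Π_{j≠i} (x - xⱼ)/(xᵢ - xⱼ)

L_0(3.9) = (3.9 - 5)/(3 - 5) × (3.9 - 7)/(3 - 7) = 0.426250
L_1(3.9) = (3.9 - 3)/(5 - 3) × (3.9 - 7)/(5 - 7) = 0.697500
L_2(3.9) = (3.9 - 3)/(7 - 3) × (3.9 - 5)/(7 - 5) = -0.123750

P(3.9) = 2×L_0(3.9) + (-3)×L_1(3.9) + 1×L_2(3.9)
P(3.9) = -1.363750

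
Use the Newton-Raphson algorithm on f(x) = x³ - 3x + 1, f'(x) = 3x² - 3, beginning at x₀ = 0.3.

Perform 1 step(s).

f(x) = x³ - 3x + 1
f'(x) = 3x² - 3
x₀ = 0.3

Newton-Raphson formula: x_{n+1} = x_n - f(x_n)/f'(x_n)

Iteration 1:
  f(0.300000) = 0.127000
  f'(0.300000) = -2.730000
  x_1 = 0.300000 - 0.127000/(-2.730000) = 0.346520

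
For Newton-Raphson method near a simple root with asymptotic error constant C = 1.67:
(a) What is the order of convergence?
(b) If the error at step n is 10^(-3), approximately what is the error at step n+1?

(a) Newton-Raphson has quadratic (order 2) convergence near simple roots.
    This means |e_{n+1}| ≈ C|e_n|².

(b) With |e_n| = 10^(-3) and C = 1.67:
    |e_{n+1}| ≈ 1.67 × (10^(-3))² = 1.67 × 10^(-6)

(a) 2 (quadratic); (b) |e_{n+1}| ≈ 1.670e-06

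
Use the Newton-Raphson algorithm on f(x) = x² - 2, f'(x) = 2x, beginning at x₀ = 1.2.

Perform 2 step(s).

f(x) = x² - 2
f'(x) = 2x
x₀ = 1.2

Newton-Raphson formula: x_{n+1} = x_n - f(x_n)/f'(x_n)

Iteration 1:
  f(1.200000) = -0.560000
  f'(1.200000) = 2.400000
  x_1 = 1.200000 - (-0.560000)/2.400000 = 1.433333
Iteration 2:
  f(1.433333) = 0.054444
  f'(1.433333) = 2.866667
  x_2 = 1.433333 - 0.054444/2.866667 = 1.414341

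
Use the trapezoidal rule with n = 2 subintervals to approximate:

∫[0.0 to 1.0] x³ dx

f(x) = x³
a = 0.0, b = 1.0, n = 2
h = (b - a)/n = 0.500000

Trapezoidal rule: (h/2)[f(x₀) + 2f(x₁) + 2f(x₂) + ... + f(xₙ)]

x_0 = 0.0000, f(x_0) = 0.000000, coefficient = 1
x_1 = 0.5000, f(x_1) = 0.125000, coefficient = 2
x_2 = 1.0000, f(x_2) = 1.000000, coefficient = 1

I ≈ (0.500000/2) × 1.250000 = 0.312500
Exact value: 0.250000
Error: 0.062500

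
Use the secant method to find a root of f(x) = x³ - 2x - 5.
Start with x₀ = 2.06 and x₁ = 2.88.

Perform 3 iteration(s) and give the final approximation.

f(x) = x³ - 2x - 5
x₀ = 2.06, x₁ = 2.88

Secant formula: x_{n+1} = x_n - f(x_n)(x_n - x_{n-1})/(f(x_n) - f(x_{n-1}))

Iteration 1:
  f(2.060000) = -0.378184
  f(2.880000) = 13.127872
  x_2 = 2.880000 - 13.127872×(2.880000 - 2.060000)/(13.127872 - (-0.378184))
       = 2.082961
Iteration 2:
  f(2.880000) = 13.127872
  f(2.082961) = -0.128525
  x_3 = 2.082961 - (-0.128525)×(2.082961 - 2.880000)/(-0.128525 - 13.127872)
       = 2.090688
Iteration 3:
  f(2.082961) = -0.128525
  f(2.090688) = -0.043023
  x_4 = 2.090688 - (-0.043023)×(2.090688 - 2.082961)/(-0.043023 - (-0.128525))
       = 2.094577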